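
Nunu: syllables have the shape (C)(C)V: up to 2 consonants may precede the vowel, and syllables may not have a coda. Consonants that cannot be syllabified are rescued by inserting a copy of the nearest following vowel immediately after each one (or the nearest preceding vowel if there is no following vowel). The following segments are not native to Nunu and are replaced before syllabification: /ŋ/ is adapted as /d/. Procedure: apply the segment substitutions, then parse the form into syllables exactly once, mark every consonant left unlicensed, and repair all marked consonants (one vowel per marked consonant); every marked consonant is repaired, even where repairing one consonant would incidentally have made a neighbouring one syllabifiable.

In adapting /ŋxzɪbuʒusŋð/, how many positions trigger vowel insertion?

4

After substitution the input is /dxzɪbuʒusdð/.
The unsyllabifiable consonants are /d/, /s/, /d/, /ð/; each receives one epenthetic vowel.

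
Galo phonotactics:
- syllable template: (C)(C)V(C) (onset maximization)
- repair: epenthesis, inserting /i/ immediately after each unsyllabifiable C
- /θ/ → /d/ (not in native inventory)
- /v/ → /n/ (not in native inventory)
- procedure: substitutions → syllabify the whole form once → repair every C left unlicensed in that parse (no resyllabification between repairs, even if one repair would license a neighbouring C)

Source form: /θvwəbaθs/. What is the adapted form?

Substitution: /θ/ → /d/, /v/ → /n/, giving /dnwəbads/.
The consonants /d/, /s/ cannot be parsed into a legal (C)(C)V(C) syllable (at most one coda consonant is licensed; onsets may contain at most 2 consonants).
Each unlicensed consonant becomes the onset of a new syllable: /d/ → /di/, /s/ → /si/.

dinwəbadsi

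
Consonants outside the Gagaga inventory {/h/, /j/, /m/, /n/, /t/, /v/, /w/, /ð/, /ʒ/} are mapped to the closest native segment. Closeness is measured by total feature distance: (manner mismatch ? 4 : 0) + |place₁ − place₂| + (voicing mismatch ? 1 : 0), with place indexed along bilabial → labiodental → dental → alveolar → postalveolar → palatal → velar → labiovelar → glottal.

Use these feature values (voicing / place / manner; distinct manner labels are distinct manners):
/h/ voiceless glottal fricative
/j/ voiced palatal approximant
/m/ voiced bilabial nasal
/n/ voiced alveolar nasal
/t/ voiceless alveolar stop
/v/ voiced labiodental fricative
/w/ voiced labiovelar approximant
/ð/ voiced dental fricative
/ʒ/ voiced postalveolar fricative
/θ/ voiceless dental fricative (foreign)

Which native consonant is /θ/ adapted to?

ð

/ð/ is closest: same manner (fricative), place distance 0 (dental→dental), voicing differs (+1); total 1. Next closest is /v/ at distance 2.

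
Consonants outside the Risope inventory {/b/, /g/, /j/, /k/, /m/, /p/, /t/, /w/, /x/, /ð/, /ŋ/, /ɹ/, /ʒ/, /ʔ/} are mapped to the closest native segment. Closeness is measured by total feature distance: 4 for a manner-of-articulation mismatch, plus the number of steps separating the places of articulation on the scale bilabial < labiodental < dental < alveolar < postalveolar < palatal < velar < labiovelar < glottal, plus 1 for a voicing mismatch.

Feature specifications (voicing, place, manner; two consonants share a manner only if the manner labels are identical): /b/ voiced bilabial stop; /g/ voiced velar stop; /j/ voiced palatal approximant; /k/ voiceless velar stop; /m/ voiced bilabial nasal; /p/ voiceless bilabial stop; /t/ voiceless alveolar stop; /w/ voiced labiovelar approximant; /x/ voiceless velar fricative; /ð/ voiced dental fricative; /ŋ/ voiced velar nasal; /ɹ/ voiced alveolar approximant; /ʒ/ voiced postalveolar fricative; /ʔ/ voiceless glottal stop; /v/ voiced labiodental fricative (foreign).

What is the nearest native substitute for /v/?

ð

/ð/ is closest: same manner (fricative), place distance 1 (labiodental→dental), same voicing; total 1. Next closest is /ʒ/ at distance 3.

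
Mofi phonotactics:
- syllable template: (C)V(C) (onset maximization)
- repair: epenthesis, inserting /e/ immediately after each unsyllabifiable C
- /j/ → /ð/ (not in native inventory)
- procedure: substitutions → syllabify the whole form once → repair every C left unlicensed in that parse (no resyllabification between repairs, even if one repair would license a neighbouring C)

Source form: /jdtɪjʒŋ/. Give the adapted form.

Substitution: /j/ → /ð/, giving /ðdtɪðʒŋ/.
Under (C)V(C), the unsyllabifiable consonants are /ð/, /d/, /ʒ/, /ŋ/ (at most one coda consonant is licensed; onsets are limited to one consonant).
Epenthesis after each stranded consonant: /ð/ → /ðe/, /d/ → /de/, /ʒ/ → /ʒe/, /ŋ/ → /ŋe/.

ðedetɪðʒeŋe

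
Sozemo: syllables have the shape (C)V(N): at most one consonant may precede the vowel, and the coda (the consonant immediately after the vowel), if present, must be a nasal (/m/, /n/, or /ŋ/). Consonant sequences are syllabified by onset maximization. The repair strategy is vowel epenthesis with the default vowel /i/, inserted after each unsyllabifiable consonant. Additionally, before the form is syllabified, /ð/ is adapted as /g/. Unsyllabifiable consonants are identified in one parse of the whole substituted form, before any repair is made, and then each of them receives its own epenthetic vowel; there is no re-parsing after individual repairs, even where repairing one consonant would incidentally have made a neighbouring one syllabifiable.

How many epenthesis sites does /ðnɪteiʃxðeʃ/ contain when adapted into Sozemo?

After substitution the input is /gnɪteiʃxgeʃ/.
The unsyllabifiable consonants are /g/, /ʃ/, /x/, /ʃ/; each receives one epenthetic vowel.

4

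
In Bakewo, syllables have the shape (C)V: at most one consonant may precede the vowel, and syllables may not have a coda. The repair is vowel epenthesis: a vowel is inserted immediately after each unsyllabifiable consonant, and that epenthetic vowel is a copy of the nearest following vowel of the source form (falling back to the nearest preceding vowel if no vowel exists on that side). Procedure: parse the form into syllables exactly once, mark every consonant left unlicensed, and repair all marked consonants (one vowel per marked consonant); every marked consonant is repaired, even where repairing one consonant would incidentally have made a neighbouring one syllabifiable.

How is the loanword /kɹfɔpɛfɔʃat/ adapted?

Under (C)V, the unsyllabifiable consonants are /k/, /ɹ/, /t/ (no codas are permitted; onsets are limited to one consonant).
Inserting the epenthetic vowel yields /k/ → /kɔ/, /ɹ/ → /ɹɔ/, /t/ → /ta/.

kɔɹɔfɔpɛfɔʃata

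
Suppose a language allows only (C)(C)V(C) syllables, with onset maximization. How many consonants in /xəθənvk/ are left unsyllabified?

The consonants /v/, /k/ cannot be parsed into a legal (C)(C)V(C) syllable (at most one coda consonant is licensed; onsets may contain at most 2 consonants).

2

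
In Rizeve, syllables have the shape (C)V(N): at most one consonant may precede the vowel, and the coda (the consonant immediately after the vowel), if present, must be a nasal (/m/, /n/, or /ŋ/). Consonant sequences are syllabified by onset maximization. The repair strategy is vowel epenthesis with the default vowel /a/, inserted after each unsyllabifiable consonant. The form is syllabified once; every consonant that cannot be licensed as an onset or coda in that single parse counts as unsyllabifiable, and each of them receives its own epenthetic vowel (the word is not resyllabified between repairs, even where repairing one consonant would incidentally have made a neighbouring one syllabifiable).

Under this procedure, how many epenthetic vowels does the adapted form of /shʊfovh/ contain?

3

The unsyllabifiable consonants are /s/, /v/, /h/; each receives one epenthetic vowel.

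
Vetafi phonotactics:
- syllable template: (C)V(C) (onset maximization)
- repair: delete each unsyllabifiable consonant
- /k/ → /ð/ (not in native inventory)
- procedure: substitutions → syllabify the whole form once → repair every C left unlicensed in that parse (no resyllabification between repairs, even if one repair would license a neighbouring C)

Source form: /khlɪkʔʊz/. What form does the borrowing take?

Substitution: /k/ → /ð/, giving /ðhlɪðʔʊz/.
The consonants /ð/, /h/ cannot be parsed into a legal (C)V(C) syllable (at most one coda consonant is licensed; onsets are limited to one consonant).
Deletion applies to /ð/, /h/.

lɪðʔʊz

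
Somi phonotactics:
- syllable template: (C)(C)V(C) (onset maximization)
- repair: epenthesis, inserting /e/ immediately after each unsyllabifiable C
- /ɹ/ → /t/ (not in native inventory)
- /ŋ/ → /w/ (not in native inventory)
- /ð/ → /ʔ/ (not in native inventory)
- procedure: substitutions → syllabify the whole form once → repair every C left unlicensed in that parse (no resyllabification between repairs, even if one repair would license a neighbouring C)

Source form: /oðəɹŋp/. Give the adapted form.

oʔətwepe

Substitution: /ð/ → /ʔ/, /ɹ/ → /t/, /ŋ/ → /w/, giving /oʔətwp/.
The consonants /w/, /p/ cannot be parsed into a legal (C)(C)V(C) syllable (at most one coda consonant is licensed; onsets may contain at most 2 consonants).
Epenthesis after each stranded consonant: /w/ → /we/, /p/ → /pe/.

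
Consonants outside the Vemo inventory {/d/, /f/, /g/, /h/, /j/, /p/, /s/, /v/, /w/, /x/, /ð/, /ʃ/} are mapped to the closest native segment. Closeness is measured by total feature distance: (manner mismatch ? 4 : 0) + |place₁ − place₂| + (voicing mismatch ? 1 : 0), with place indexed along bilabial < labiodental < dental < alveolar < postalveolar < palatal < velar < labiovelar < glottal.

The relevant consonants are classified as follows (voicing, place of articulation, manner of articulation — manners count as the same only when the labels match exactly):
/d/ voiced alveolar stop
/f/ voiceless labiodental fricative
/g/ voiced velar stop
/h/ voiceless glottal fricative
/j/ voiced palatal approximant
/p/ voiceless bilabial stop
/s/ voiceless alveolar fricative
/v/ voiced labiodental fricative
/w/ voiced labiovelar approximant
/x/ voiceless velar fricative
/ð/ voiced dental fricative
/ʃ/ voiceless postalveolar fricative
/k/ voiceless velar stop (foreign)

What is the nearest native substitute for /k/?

/g/ is closest: same manner (stop), place distance 0 (velar→velar), voicing differs (+1); total 1. Next closest is /d/ at distance 4.

g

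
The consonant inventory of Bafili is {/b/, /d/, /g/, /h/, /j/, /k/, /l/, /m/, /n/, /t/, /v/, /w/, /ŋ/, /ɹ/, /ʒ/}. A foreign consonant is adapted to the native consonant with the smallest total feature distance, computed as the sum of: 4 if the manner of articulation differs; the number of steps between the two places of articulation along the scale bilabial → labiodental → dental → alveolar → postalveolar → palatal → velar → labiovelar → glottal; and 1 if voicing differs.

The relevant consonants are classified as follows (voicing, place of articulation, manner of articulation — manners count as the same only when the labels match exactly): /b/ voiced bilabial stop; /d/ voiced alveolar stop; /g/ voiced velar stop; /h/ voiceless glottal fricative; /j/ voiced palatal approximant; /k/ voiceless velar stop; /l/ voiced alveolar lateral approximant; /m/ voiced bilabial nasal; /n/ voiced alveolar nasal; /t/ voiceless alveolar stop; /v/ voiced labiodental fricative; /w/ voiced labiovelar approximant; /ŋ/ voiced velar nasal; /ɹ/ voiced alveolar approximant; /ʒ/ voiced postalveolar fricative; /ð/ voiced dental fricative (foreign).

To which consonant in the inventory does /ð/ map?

/v/ is closest: same manner (fricative), place distance 1 (dental→labiodental), same voicing; total 1. Next closest is /ʒ/ at distance 2.

v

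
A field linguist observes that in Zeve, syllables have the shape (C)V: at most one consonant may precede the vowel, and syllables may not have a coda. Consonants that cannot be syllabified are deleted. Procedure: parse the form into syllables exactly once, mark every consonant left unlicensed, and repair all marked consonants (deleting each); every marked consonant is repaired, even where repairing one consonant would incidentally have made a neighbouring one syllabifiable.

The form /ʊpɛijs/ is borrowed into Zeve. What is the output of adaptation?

ʊpɛi

Syllabifying with onset maximization leaves /j/, /s/ stranded (no codas are permitted; onsets are limited to one consonant).
Deleting the stranded consonants removes /j/, /s/.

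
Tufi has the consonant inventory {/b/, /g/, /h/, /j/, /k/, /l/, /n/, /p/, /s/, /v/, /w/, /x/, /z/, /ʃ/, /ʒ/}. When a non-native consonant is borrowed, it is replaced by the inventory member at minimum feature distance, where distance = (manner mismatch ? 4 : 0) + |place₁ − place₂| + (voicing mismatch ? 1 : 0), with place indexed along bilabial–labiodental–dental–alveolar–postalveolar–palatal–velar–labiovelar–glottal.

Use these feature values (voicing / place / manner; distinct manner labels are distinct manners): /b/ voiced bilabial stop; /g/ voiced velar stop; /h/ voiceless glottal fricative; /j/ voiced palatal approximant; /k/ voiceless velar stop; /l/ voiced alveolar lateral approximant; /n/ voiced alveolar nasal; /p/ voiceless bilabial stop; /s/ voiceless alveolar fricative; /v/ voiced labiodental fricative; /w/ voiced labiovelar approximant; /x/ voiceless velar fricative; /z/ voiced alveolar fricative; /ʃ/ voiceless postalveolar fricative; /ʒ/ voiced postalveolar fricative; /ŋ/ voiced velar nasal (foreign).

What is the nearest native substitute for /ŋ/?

/n/ is closest: same manner (nasal), place distance 3 (velar→alveolar), same voicing; total 3. Next closest is /g/ at distance 4.

n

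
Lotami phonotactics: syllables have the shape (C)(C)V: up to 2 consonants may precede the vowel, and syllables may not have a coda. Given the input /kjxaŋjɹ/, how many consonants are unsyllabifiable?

4

Syllabifying with onset maximization leaves /k/, /ŋ/, /j/, /ɹ/ stranded (no codas are permitted; onsets may contain at most 2 consonants).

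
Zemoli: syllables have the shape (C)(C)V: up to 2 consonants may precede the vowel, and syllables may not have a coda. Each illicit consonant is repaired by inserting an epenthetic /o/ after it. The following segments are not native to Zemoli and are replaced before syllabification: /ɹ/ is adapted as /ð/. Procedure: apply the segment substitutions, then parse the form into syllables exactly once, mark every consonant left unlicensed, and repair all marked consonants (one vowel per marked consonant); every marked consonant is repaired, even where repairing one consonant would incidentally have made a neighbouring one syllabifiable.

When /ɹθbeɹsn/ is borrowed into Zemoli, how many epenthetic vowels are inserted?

After substitution the input is /ðθbeðsn/.
The unsyllabifiable consonants are /ð/, /ð/, /s/, /n/; each receives one epenthetic vowel.

4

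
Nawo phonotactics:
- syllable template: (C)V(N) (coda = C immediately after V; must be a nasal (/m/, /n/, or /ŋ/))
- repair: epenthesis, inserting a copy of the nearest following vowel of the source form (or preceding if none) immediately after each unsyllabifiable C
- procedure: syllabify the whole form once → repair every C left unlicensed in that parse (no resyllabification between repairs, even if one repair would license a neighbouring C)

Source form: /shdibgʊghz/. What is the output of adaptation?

The consonants /s/, /h/, /b/, /g/, /h/, /z/ cannot be parsed into a legal (C)V(N) syllable (only a nasal (/m/, /n/, or /ŋ/) is licensed in coda position; onsets are limited to one consonant).
Each unlicensed consonant becomes the onset of a new syllable: /s/ → /si/, /h/ → /hi/, /b/ → /bʊ/, /g/ → /gʊ/, /h/ → /hʊ/, /z/ → /zʊ/.

sihidibʊgʊgʊhʊzʊ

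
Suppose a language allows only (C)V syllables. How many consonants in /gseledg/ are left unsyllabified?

3

Under (C)V, the unsyllabifiable consonants are /g/, /d/, /g/ (no codas are permitted; onsets are limited to one consonant).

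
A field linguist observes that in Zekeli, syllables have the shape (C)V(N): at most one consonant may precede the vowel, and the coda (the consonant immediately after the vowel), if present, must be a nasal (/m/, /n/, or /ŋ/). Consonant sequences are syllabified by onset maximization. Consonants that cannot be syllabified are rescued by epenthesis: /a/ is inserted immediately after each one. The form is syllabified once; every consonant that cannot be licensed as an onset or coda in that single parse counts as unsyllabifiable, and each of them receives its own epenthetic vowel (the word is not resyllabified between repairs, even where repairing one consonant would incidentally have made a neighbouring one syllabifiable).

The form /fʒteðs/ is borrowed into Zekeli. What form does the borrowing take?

faʒateðasa

Syllabifying with onset maximization leaves /f/, /ʒ/, /ð/, /s/ stranded (only a nasal (/m/, /n/, or /ŋ/) is licensed in coda position; onsets are limited to one consonant).
Inserting the epenthetic vowel yields /f/ → /fa/, /ʒ/ → /ʒa/, /ð/ → /ða/, /s/ → /sa/.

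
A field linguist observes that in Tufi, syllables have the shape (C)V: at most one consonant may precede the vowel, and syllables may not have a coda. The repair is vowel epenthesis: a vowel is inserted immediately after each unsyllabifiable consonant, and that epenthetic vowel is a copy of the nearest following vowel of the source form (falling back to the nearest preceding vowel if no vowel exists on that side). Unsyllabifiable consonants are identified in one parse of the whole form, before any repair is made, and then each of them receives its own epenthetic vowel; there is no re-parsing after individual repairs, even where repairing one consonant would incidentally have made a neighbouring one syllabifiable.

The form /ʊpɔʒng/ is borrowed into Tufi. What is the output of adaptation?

Syllabifying with onset maximization leaves /ʒ/, /n/, /g/ stranded (no codas are permitted; onsets are limited to one consonant).
Epenthesis after each stranded consonant: /ʒ/ → /ʒɔ/, /n/ → /nɔ/, /g/ → /gɔ/.

ʊpɔʒɔnɔgɔ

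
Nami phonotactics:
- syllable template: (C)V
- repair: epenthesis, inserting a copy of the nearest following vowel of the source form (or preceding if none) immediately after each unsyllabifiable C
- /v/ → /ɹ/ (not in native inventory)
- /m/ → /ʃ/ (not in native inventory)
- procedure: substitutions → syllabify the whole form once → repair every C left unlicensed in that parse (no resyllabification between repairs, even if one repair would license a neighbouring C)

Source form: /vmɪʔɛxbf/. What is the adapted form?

ɹɪʃɪʔɛxɛbɛfɛ

Substitution: /v/ → /ɹ/, /m/ → /ʃ/, giving /ɹʃɪʔɛxbf/.
Under (C)V, the unsyllabifiable consonants are /ɹ/, /x/, /b/, /f/ (no codas are permitted; onsets are limited to one consonant).
Inserting the epenthetic vowel yields /ɹ/ → /ɹɪ/, /x/ → /xɛ/, /b/ → /bɛ/, /f/ → /fɛ/.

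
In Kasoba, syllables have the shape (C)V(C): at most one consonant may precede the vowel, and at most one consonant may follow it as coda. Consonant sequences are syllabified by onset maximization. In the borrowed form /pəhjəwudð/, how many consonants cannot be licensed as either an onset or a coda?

Under (C)V(C), the unsyllabifiable consonants are /ð/ (at most one coda consonant is licensed; onsets are limited to one consonant).

1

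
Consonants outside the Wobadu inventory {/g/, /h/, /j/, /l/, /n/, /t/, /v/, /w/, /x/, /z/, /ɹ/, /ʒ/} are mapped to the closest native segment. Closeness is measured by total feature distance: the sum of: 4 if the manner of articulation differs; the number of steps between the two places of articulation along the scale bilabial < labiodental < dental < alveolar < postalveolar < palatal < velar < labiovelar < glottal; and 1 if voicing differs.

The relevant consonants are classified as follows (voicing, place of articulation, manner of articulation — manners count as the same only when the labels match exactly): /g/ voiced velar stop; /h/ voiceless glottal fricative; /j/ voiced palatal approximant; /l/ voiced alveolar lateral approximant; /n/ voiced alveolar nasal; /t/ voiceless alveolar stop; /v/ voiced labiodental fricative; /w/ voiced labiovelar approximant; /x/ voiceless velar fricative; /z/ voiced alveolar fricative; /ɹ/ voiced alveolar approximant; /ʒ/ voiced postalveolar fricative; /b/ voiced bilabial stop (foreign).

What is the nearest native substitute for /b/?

/t/ is closest: same manner (stop), place distance 3 (bilabial→alveolar), voicing differs (+1); total 4. Next closest is /v/ at distance 5.

t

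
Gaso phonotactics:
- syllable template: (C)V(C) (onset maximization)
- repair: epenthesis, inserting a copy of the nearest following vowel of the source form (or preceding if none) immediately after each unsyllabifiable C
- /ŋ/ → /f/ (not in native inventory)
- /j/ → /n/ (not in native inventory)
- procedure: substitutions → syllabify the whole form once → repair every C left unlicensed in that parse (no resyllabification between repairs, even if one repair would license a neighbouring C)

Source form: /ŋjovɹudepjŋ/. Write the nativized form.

fonovɹudepnefe

Substitution: /ŋ/ → /f/, /j/ → /n/, giving /fnovɹudepnf/.
The consonants /f/, /n/, /f/ cannot be parsed into a legal (C)V(C) syllable (at most one coda consonant is licensed; onsets are limited to one consonant).
Epenthesis after each stranded consonant: /f/ → /fo/, /n/ → /ne/, /f/ → /fe/.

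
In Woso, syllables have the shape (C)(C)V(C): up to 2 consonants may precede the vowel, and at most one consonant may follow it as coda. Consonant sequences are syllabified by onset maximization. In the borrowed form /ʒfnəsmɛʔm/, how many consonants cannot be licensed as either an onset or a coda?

2

Under (C)(C)V(C), the unsyllabifiable consonants are /ʒ/, /m/ (at most one coda consonant is licensed; onsets may contain at most 2 consonants).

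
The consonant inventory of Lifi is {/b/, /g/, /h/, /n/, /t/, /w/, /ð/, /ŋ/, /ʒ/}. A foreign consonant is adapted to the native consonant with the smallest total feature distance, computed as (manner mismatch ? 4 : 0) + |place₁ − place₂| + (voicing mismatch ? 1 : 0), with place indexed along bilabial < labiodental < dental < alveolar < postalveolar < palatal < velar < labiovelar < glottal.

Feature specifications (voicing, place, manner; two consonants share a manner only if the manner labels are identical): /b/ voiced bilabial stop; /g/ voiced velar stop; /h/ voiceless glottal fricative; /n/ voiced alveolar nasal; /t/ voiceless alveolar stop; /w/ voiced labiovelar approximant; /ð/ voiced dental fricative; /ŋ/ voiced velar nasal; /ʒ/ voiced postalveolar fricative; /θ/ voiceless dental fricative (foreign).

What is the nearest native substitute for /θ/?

ð

/ð/ is closest: same manner (fricative), place distance 0 (dental→dental), voicing differs (+1); total 1. Next closest is /ʒ/ at distance 3.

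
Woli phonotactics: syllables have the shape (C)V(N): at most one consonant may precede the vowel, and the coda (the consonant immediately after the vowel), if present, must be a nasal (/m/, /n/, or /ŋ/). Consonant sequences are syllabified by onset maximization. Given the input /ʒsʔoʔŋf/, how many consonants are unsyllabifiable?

5

Under (C)V(N), the unsyllabifiable consonants are /ʒ/, /s/, /ʔ/, /ŋ/, /f/ (only a nasal (/m/, /n/, or /ŋ/) is licensed in coda position; onsets are limited to one consonant).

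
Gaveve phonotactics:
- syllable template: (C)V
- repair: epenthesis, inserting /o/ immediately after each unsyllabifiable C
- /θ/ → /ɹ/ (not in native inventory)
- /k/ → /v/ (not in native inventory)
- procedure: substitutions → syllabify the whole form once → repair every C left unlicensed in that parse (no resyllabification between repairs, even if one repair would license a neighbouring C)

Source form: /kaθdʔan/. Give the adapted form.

Substitution: /k/ → /v/, /θ/ → /ɹ/, giving /vaɹdʔan/.
The consonants /ɹ/, /d/, /n/ cannot be parsed into a legal (C)V syllable (no codas are permitted; onsets are limited to one consonant).
Inserting the epenthetic vowel yields /ɹ/ → /ɹo/, /d/ → /do/, /n/ → /no/.

vaɹodoʔano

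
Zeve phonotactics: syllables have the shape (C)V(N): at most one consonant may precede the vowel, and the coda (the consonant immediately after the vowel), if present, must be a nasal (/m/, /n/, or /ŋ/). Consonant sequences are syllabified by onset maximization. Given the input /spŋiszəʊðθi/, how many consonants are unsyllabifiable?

The consonants /s/, /p/, /s/, /ð/ cannot be parsed into a legal (C)V(N) syllable (only a nasal (/m/, /n/, or /ŋ/) is licensed in coda position; onsets are limited to one consonant).

4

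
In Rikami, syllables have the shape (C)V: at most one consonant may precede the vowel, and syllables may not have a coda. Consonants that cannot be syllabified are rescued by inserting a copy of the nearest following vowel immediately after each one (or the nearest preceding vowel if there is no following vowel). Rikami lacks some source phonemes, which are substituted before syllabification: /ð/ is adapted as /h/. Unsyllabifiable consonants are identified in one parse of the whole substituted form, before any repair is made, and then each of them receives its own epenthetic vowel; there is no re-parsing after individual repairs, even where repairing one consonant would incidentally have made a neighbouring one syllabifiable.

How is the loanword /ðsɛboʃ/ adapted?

hɛsɛboʃo

Substitution: /ð/ → /h/, giving /hsɛboʃ/.
The consonants /h/, /ʃ/ cannot be parsed into a legal (C)V syllable (no codas are permitted; onsets are limited to one consonant).
Inserting the epenthetic vowel yields /h/ → /hɛ/, /ʃ/ → /ʃo/.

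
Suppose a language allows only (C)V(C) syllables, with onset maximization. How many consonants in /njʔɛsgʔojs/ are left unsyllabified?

Syllabifying with onset maximization leaves /n/, /j/, /g/, /s/ stranded (at most one coda consonant is licensed; onsets are limited to one consonant).

4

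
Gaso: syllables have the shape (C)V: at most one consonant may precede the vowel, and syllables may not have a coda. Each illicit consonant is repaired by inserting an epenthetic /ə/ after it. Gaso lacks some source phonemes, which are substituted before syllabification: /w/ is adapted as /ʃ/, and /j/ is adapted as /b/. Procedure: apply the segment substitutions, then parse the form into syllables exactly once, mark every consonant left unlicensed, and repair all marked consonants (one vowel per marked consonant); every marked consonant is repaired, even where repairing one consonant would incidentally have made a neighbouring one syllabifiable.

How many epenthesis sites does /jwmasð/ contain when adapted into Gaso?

After substitution the input is /bʃmasð/.
The unsyllabifiable consonants are /b/, /ʃ/, /s/, /ð/; each receives one epenthetic vowel.

4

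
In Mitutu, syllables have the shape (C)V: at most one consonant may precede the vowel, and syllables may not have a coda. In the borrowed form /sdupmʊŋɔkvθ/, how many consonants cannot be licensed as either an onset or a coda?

The consonants /s/, /p/, /k/, /v/, /θ/ cannot be parsed into a legal (C)V syllable (no codas are permitted; onsets are limited to one consonant).

5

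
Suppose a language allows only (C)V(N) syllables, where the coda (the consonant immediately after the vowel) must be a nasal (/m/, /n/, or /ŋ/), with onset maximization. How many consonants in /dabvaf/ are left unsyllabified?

2

Syllabifying with onset maximization leaves /b/, /f/ stranded (only a nasal (/m/, /n/, or /ŋ/) is licensed in coda position; onsets are limited to one consonant).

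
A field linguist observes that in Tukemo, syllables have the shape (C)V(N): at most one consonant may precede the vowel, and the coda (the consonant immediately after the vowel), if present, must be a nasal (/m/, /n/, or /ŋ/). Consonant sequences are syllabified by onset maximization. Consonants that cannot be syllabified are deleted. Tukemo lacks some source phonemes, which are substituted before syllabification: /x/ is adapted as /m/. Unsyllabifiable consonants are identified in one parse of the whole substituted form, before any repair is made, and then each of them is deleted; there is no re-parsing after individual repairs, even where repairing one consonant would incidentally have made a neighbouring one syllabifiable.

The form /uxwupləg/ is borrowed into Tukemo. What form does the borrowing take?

umwulə

Substitution: /x/ → /m/, giving /umwupləg/.
Under (C)V(N), the unsyllabifiable consonants are /p/, /g/ (only a nasal (/m/, /n/, or /ŋ/) is licensed in coda position; onsets are limited to one consonant).
Deleting the stranded consonants removes /p/, /g/.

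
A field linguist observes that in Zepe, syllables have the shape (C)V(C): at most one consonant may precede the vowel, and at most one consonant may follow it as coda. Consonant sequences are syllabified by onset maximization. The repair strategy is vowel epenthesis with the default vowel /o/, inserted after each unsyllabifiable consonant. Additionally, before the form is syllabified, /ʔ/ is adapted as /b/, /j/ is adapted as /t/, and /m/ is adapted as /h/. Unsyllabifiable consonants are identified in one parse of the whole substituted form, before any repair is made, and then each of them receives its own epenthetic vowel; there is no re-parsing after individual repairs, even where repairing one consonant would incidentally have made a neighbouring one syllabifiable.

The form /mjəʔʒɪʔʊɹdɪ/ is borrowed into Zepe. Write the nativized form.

hotəbʒɪbʊɹdɪ

Substitution: /m/ → /h/, /j/ → /t/, /ʔ/ → /b/, giving /htəbʒɪbʊɹdɪ/.
Syllabifying with onset maximization leaves /h/ stranded (at most one coda consonant is licensed; onsets are limited to one consonant).
Epenthesis after each stranded consonant: /h/ → /ho/.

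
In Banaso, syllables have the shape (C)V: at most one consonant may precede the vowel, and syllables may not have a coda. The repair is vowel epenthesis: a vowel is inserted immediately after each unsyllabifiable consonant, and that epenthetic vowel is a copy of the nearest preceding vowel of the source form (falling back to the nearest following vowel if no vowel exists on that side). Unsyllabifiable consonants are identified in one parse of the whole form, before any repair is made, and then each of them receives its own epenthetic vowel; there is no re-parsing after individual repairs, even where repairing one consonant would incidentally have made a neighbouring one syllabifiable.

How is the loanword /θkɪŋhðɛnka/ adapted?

θɪkɪŋɪhɪðɛnɛka

The consonants /θ/, /ŋ/, /h/, /n/ cannot be parsed into a legal (C)V syllable (no codas are permitted; onsets are limited to one consonant).
Each unlicensed consonant becomes the onset of a new syllable: /θ/ → /θɪ/, /ŋ/ → /ŋɪ/, /h/ → /hɪ/, /n/ → /nɛ/.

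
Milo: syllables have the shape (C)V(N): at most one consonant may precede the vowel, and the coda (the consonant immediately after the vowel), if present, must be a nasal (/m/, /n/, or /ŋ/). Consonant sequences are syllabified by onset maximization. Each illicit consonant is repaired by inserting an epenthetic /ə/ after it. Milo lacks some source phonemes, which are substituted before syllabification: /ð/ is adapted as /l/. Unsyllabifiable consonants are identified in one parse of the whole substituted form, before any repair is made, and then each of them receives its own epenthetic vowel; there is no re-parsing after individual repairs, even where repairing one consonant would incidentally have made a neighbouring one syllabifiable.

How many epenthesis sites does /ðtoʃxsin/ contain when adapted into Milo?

After substitution the input is /ltoʃxsin/.
The unsyllabifiable consonants are /l/, /ʃ/, /x/; each receives one epenthetic vowel.

3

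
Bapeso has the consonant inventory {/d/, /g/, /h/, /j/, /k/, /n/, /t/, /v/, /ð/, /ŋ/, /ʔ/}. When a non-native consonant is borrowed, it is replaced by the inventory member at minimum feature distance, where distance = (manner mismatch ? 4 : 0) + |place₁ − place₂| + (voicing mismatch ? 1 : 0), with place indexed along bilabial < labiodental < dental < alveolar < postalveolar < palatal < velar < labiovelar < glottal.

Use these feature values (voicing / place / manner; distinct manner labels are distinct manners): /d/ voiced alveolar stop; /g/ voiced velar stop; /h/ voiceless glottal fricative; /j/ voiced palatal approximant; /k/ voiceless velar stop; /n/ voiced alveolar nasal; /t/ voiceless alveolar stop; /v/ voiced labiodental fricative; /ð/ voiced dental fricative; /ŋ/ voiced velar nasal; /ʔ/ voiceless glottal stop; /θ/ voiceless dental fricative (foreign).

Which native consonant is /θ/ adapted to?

ð

/ð/ is closest: same manner (fricative), place distance 0 (dental→dental), voicing differs (+1); total 1. Next closest is /v/ at distance 2.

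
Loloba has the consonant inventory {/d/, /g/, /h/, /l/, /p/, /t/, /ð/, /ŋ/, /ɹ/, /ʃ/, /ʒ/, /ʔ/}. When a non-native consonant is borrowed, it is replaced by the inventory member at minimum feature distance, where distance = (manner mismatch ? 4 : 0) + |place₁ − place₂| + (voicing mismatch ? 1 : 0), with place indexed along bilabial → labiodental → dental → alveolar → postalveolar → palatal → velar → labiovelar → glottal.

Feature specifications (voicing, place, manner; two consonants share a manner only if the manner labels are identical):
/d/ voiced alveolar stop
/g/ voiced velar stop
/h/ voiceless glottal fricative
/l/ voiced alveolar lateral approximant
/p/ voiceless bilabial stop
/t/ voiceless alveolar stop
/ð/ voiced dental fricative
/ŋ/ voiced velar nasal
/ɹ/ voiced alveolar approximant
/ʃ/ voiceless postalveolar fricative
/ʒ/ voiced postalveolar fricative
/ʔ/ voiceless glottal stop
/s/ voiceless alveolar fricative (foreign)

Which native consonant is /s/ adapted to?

ʃ

/ʃ/ is closest: same manner (fricative), place distance 1 (alveolar→postalveolar), same voicing; total 1. Next closest is /ð/ at distance 2.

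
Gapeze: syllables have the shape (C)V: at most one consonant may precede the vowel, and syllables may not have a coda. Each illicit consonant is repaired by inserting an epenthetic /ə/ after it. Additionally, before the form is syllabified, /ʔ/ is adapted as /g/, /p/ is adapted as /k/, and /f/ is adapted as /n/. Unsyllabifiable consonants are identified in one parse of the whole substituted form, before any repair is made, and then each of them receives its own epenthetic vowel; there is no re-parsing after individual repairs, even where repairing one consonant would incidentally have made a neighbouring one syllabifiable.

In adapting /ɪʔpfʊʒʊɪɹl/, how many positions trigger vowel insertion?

4

After substitution the input is /ɪgknʊʒʊɪɹl/.
The unsyllabifiable consonants are /g/, /k/, /ɹ/, /l/; each receives one epenthetic vowel.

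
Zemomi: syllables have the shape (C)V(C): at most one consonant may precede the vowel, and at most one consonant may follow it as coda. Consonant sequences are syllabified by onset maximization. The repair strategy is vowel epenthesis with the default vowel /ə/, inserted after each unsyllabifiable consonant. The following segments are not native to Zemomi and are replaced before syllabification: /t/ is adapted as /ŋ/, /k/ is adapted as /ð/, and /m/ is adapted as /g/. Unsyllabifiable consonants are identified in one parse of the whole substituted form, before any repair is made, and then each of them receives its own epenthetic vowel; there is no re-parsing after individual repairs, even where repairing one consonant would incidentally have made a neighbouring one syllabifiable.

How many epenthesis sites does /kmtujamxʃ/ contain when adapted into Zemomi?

After substitution the input is /ðgŋujagxʃ/.
The unsyllabifiable consonants are /ð/, /g/, /x/, /ʃ/; each receives one epenthetic vowel.

4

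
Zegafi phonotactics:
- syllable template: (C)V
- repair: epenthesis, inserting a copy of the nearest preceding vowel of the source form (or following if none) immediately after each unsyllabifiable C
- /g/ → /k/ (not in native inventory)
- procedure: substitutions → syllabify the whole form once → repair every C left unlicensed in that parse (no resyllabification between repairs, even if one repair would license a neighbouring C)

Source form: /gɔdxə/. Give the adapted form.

Substitution: /g/ → /k/, giving /kɔdxə/.
The consonants /d/ cannot be parsed into a legal (C)V syllable (no codas are permitted; onsets are limited to one consonant).
Inserting the epenthetic vowel yields /d/ → /dɔ/.

kɔdɔxə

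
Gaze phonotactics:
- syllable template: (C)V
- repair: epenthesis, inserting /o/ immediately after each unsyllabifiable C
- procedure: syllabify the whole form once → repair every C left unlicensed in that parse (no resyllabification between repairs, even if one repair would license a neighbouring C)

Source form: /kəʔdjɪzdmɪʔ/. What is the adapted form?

The consonants /ʔ/, /d/, /z/, /d/, /ʔ/ cannot be parsed into a legal (C)V syllable (no codas are permitted; onsets are limited to one consonant).
Inserting the epenthetic vowel yields /ʔ/ → /ʔo/, /d/ → /do/, /z/ → /zo/, /d/ → /do/, /ʔ/ → /ʔo/.

kəʔodojɪzodomɪʔo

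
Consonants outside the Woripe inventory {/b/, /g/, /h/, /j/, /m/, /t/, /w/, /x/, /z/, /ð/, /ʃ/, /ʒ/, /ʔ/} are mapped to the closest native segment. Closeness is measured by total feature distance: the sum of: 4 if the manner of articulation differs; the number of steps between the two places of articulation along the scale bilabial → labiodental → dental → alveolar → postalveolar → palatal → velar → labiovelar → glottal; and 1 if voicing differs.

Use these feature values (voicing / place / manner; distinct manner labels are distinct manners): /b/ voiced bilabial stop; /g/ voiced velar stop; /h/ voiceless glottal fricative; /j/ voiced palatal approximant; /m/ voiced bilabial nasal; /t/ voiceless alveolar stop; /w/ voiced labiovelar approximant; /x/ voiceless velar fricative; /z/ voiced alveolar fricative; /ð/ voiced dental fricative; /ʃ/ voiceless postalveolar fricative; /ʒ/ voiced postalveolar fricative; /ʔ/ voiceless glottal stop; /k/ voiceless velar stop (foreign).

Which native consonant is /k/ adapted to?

/g/ is closest: same manner (stop), place distance 0 (velar→velar), voicing differs (+1); total 1. Next closest is /ʔ/ at distance 2.

g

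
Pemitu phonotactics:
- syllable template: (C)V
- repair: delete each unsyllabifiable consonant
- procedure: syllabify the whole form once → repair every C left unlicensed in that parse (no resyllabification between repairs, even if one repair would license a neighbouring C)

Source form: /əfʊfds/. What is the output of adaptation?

The consonants /f/, /d/, /s/ cannot be parsed into a legal (C)V syllable (no codas are permitted; onsets are limited to one consonant).
Deletion applies to /f/, /d/, /s/.

əfʊ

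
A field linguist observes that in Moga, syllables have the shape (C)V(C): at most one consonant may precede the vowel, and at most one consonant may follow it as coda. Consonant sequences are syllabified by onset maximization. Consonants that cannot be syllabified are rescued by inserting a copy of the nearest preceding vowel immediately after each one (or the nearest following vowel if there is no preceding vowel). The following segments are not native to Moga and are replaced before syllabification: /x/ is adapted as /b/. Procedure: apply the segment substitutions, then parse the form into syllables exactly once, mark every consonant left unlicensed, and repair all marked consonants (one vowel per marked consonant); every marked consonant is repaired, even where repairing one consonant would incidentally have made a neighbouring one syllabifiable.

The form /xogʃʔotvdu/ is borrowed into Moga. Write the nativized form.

Substitution: /x/ → /b/, giving /bogʃʔotvdu/.
Under (C)V(C), the unsyllabifiable consonants are /ʃ/, /v/ (at most one coda consonant is licensed; onsets are limited to one consonant).
Inserting the epenthetic vowel yields /ʃ/ → /ʃo/, /v/ → /vo/.

bogʃoʔotvodu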